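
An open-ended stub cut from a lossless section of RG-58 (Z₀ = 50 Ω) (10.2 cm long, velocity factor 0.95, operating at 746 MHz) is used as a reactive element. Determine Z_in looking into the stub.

Z_in ≈ +j5.36 Ω

λ = v/f = 0.95·c / 746 MHz = 0.382 m
βl = 2π·l/λ = 2π × 0.267 = 96.1°
tan(βl) = -9.33
For an open-ended stub, Z_in = −jZ_0·cot(βl) = −jZ_0/tan(βl)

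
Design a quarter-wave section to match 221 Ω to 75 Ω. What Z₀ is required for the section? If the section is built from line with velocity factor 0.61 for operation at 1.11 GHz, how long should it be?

Z_qwt ≈ 129 Ω; length ≈ 4.12 cm

Z_qwt = √(Z_0·R_L) = √(75 × 221) = √16580
λ = 0.61·c/f = 0.165 m, so l = λ/4 = 0.0412 m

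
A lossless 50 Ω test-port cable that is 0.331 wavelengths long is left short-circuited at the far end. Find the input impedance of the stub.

βl = 2π × 0.331 = 119°
tan(βl) = -1.79
For a short-circuited stub, Z_in = jZ_0·tan(βl)

Z_in ≈ −j89.6 Ω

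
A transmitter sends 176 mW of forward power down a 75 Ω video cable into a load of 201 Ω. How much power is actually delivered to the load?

P_delivered ≈ 139 mW

Γ = (201 − 75)/(201 + 75) = 0.457
|Γ|² = 0.208
P_refl = |Γ|²·P_inc = 36.7 mW, P_del = (1 − |Γ|²)·P_inc = 139 mW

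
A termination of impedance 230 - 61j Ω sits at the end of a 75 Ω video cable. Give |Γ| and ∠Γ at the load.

Γ = (Z_L − Z_0)/(Z_L + Z_0) = (155 − j61)/(305 − j61)
|Γ| = 167/311 = 0.536

Γ ≈ 0.536 ∠ -10.2°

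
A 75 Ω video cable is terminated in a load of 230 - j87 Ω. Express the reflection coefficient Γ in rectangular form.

Γ = (Z_L − Z_0)/(Z_L + Z_0) = (155 − j87)/(305 − j87)

Γ ≈ 0.545 − j0.13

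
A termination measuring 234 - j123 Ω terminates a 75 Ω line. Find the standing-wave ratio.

VSWR ≈ 4.06

Γ = (Z_L − Z_0)/(Z_L + Z_0) = (159 − j123)/(309 − j123)
|Γ| = 201/333 = 0.604
VSWR = (1 + |Γ|)/(1 − |Γ|) = 1.6/0.396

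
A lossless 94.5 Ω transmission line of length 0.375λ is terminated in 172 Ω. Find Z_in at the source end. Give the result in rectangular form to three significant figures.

Z_in ≈ 79.8 + j50.7 Ω

βl = 2π × 0.375 = 135°
tan(βl) = tan(135°) = -1
Z_in = Z_0·(Z_L + jZ_0·tanβl)/(Z_0 + jZ_L·tanβl)
     = 94.5·(172 − j94.5)/(94.5 − j172)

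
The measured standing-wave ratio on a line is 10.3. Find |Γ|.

|Γ| = (S − 1)/(S + 1) = (10.3 − 1)/(10.3 + 1) = 9.3/11.3

|Γ| ≈ 0.823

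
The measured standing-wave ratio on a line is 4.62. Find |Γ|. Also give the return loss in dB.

|Γ| ≈ 0.644; return loss ≈ 3.82 dB

|Γ| = (S − 1)/(S + 1) = (4.62 − 1)/(4.62 + 1) = 3.62/5.62
RL = −20·log₁₀|Γ| = −20·log₁₀(0.644)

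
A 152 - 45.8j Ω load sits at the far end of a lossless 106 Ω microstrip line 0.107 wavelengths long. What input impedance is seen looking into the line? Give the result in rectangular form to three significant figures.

βl = 2π × 0.107 = 38.5°
tan(βl) = tan(38.5°) = 0.796
Z_in = Z_0·(Z_L + jZ_0·tanβl)/(Z_0 + jZ_L·tanβl)
     = 106·(152 + j38.6)/(142 + j121)

Z_in ≈ 79.9 − j39.1 Ω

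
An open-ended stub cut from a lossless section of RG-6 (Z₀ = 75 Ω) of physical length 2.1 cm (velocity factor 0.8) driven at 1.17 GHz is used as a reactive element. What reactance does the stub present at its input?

X_in ≈ -100 Ω (capacitive)

λ = v/f = 0.8·c / 1.17 GHz = 0.205 m
βl = 2π·l/λ = 2π × 0.102 = 36.9°
tan(βl) = 0.75
For an open-ended stub, Z_in = −jZ_0·cot(βl) = −jZ_0/tan(βl)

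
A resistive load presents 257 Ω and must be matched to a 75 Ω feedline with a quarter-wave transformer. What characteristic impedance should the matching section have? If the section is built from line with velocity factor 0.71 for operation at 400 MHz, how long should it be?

Z_qwt = √(Z_0·R_L) = √(75 × 257) = √19280
λ = 0.71·c/f = 0.532 m, so l = λ/4 = 0.133 m

Z_qwt ≈ 139 Ω; length ≈ 13.3 cm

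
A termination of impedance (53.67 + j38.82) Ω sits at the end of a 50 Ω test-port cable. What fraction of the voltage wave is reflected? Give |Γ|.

|Γ| ≈ 0.352

Γ = (Z_L − Z_0)/(Z_L + Z_0) = (3.67 + j38.82)/(103.7 + j38.82)
|Γ| = 39/111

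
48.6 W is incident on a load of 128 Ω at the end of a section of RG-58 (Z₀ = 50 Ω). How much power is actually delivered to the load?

Γ = (128 − 50)/(128 + 50) = 0.438
|Γ|² = 0.192
P_refl = |Γ|²·P_inc = 9.33 W, P_del = (1 − |Γ|²)·P_inc = 39.3 W

P_delivered ≈ 39.3 W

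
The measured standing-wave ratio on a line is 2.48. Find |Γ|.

|Γ| ≈ 0.425

|Γ| = (S − 1)/(S + 1) = (2.48 − 1)/(2.48 + 1) = 1.48/3.48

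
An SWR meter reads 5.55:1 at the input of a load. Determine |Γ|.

|Γ| ≈ 0.695

|Γ| = (S − 1)/(S + 1) = (5.55 − 1)/(5.55 + 1) = 4.55/6.55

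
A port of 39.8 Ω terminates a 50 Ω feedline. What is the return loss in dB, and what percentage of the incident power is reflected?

RL ≈ 18.9 dB; 1.29% of incident power reflected

Γ = (39.8 − 50)/(39.8 + 50) = -0.114
RL = −20·log₁₀(0.114) = 18.9 dB
P_refl/P_inc = |Γ|² = 0.0129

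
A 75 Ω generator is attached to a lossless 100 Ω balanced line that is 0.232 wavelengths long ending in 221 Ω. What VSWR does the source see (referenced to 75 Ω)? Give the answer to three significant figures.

VSWR ≈ 1.68

βl = 2π × 0.232 = 83.5°
tan(βl) = 8.8
Z_in = Z_0·(Z_L + jZ_0·tanβl)/(Z_0 + jZ_L·tanβl) = 45.7 − j9.01 Ω
Γ_s = (Z_in − Z_s)/(Z_in + Z_s) = (-29.3 − j9.01)/(121 − j9.01), |Γ_s| = 0.253
VSWR = (1 + |Γ_s|)/(1 − |Γ_s|)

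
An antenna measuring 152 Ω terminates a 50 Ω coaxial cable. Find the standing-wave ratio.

VSWR ≈ 3.04

Γ = (152 − 50)/(152 + 50) = 0.505
VSWR = (1 + 0.505)/(1 − 0.505)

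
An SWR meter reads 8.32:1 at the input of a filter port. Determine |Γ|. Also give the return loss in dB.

|Γ| = (S − 1)/(S + 1) = (8.32 − 1)/(8.32 + 1) = 7.32/9.32
RL = −20·log₁₀|Γ| = −20·log₁₀(0.785)

|Γ| ≈ 0.785; return loss ≈ 2.1 dB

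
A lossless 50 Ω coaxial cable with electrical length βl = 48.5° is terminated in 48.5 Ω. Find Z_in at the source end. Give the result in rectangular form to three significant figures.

tan(βl) = tan(48.5°) = 1.13
Z_in = Z_0·(Z_L + jZ_0·tanβl)/(Z_0 + jZ_L·tanβl)
     = 50·(48.5 + j56.5)/(50 + j54.8)

Z_in ≈ 50.2 + j1.52 Ω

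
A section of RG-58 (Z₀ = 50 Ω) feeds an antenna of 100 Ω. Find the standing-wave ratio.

For a purely resistive load, VSWR = R_L/Z_0 or Z_0/R_L (whichever > 1) = 100/50

VSWR ≈ 2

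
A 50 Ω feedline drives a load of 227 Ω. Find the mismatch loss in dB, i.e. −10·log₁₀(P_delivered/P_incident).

Γ = (227 − 50)/(227 + 50) = 0.639
|Γ|² = 0.408, so P_del/P_inc = 1 − |Γ|² = 0.592
ML = −10·log₁₀(1 − |Γ|²)

mismatch loss ≈ 2.28 dB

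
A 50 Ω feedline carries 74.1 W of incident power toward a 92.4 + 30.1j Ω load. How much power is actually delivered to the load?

|Γ| = |(42.4 + j30.1)/(142.4 + j30.1)| = 0.357
|Γ|² = 0.128
P_refl = |Γ|²·P_inc = 9.46 W, P_del = (1 − |Γ|²)·P_inc = 64.6 W

P_delivered ≈ 64.6 W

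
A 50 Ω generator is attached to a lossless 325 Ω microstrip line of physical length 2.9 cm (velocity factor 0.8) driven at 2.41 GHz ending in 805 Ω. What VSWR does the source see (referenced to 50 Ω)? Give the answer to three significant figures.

VSWR ≈ 3.59

λ = v/f = 0.8·c / 2.41 GHz = 0.0996 m
βl = 2π·l/λ = 2π × 0.291 = 105°
tan(βl) = -3.78
Z_in = Z_0·(Z_L + jZ_0·tanβl)/(Z_0 + jZ_L·tanβl) = 139 + j71.2 Ω
Γ_s = (Z_in − Z_s)/(Z_in + Z_s) = (88.8 + j71.2)/(189 + j71.2), |Γ_s| = 0.564
VSWR = (1 + |Γ_s|)/(1 − |Γ_s|)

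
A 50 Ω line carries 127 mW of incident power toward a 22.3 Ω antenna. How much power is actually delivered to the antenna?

Γ = (22.3 − 50)/(22.3 + 50) = -0.383
|Γ|² = 0.147
P_refl = |Γ|²·P_inc = 18.6 mW, P_del = (1 − |Γ|²)·P_inc = 108 mW

P_delivered ≈ 108 mW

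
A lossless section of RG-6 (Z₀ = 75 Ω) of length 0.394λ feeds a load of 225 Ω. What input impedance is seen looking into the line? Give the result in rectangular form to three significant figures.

Z_in ≈ 55.5 + j71.9 Ω

βl = 2π × 0.394 = 142°
tan(βl) = tan(142°) = -0.786
Z_in = Z_0·(Z_L + jZ_0·tanβl)/(Z_0 + jZ_L·tanβl)
     = 75·(225 − j58.9)/(75 − j177)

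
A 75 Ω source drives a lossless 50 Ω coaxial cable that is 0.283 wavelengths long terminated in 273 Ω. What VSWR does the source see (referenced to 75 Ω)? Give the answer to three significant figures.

βl = 2π × 0.283 = 102°
tan(βl) = -4.75
Z_in = Z_0·(Z_L + jZ_0·tanβl)/(Z_0 + jZ_L·tanβl) = 9.55 + j10.2 Ω
Γ_s = (Z_in − Z_s)/(Z_in + Z_s) = (-65.5 + j10.2)/(84.5 + j10.2), |Γ_s| = 0.778
VSWR = (1 + |Γ_s|)/(1 − |Γ_s|)

VSWR ≈ 8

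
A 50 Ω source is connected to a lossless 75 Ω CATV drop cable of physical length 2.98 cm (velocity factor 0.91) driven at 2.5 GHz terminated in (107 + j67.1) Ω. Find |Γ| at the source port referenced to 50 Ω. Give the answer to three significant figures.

|Γ| ≈ 0.243

λ = v/f = 0.91·c / 2.5 GHz = 0.109 m
βl = 2π·l/λ = 2π × 0.273 = 98.2°
tan(βl) = -6.9
Z_in = Z_0·(Z_L + jZ_0·tanβl)/(Z_0 + jZ_L·tanβl) = 35.1 − j14.7 Ω
Γ_s = (Z_in − Z_s)/(Z_in + Z_s) = (-14.9 − j14.7)/(85.1 − j14.7), |Γ_s| = 0.243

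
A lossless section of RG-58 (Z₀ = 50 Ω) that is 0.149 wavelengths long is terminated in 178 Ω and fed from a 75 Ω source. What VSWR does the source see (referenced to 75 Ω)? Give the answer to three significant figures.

VSWR ≈ 4.34

βl = 2π × 0.149 = 53.6°
tan(βl) = 1.36
Z_in = Z_0·(Z_L + jZ_0·tanβl)/(Z_0 + jZ_L·tanβl) = 20.8 − j32.5 Ω
Γ_s = (Z_in − Z_s)/(Z_in + Z_s) = (-54.2 − j32.5)/(95.8 − j32.5), |Γ_s| = 0.625
VSWR = (1 + |Γ_s|)/(1 − |Γ_s|)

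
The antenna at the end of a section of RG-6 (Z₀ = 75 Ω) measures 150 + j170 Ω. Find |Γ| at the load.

|Γ| ≈ 0.659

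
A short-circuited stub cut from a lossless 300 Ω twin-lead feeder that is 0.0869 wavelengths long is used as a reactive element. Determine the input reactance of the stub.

βl = 2π × 0.0869 = 31.3°
tan(βl) = 0.608
For a short-circuited stub, Z_in = jZ_0·tan(βl)

X_in ≈ 182 Ω (inductive)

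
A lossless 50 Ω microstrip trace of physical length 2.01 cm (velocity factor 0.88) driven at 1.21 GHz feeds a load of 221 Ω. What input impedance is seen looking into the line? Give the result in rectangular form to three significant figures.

Z_in ≈ 33.8 − j64.8 Ω

λ = v/f = 0.88·c / 1.21 GHz = 0.218 m
βl = 2π·l/λ = 2π × 0.0921 = 33.2°
tan(βl) = tan(33.2°) = 0.654
Z_in = Z_0·(Z_L + jZ_0·tanβl)/(Z_0 + jZ_L·tanβl)
     = 50·(221 + j32.7)/(50 + j144)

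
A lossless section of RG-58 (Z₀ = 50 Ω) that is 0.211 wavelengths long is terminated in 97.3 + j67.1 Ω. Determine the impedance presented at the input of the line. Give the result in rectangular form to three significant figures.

βl = 2π × 0.211 = 76°
tan(βl) = tan(76°) = 4
Z_in = Z_0·(Z_L + jZ_0·tanβl)/(Z_0 + jZ_L·tanβl)
     = 50·(97.3 + j267)/(-218 + j389)

Z_in ≈ 20.8 − j24.2 Ω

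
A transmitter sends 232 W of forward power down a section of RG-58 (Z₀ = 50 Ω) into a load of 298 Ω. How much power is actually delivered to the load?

Γ = (298 − 50)/(298 + 50) = 0.713
|Γ|² = 0.508
P_refl = |Γ|²·P_inc = 118 W, P_del = (1 − |Γ|²)·P_inc = 114 W

P_delivered ≈ 114 W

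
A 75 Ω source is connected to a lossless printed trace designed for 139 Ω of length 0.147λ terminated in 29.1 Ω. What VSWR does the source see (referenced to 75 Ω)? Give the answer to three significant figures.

VSWR ≈ 6.63

βl = 2π × 0.147 = 52.9°
tan(βl) = 1.32
Z_in = Z_0·(Z_L + jZ_0·tanβl)/(Z_0 + jZ_L·tanβl) = 74.3 + j163 Ω
Γ_s = (Z_in − Z_s)/(Z_in + Z_s) = (-0.655 + j163)/(149 + j163), |Γ_s| = 0.738
VSWR = (1 + |Γ_s|)/(1 − |Γ_s|)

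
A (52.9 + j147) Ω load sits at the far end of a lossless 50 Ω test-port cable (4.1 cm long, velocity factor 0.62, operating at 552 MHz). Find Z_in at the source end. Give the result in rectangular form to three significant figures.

Z_in ≈ 23.4 − j94.1 Ω

λ = v/f = 0.62·c / 552 MHz = 0.337 m
βl = 2π·l/λ = 2π × 0.122 = 43.8°
tan(βl) = tan(43.8°) = 0.959
Z_in = Z_0·(Z_L + jZ_0·tanβl)/(Z_0 + jZ_L·tanβl)
     = 50·(52.9 + j195)/(-91 + j50.7)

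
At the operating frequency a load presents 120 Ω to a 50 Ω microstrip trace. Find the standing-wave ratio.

VSWR ≈ 2.4

Γ = (120 − 50)/(120 + 50) = 0.412
VSWR = (1 + 0.412)/(1 − 0.412)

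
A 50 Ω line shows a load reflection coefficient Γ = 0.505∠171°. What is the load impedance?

Z_L ≈ 16.5 + j3.51 Ω

Z_L = Z_0·(1 + Γ)/(1 − Γ) = 50·(0.501 + j0.079)/(1.5 − j0.079)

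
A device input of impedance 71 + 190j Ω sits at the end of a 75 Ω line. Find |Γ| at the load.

|Γ| ≈ 0.793

Γ = (Z_L − Z_0)/(Z_L + Z_0) = (-4 + j190)/(146 + j190)
|Γ| = 190/240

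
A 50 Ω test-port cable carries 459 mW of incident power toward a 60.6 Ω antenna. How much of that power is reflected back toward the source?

Γ = (60.6 − 50)/(60.6 + 50) = 0.0958
|Γ|² = 0.00919
P_refl = |Γ|²·P_inc = 4.22 mW, P_del = (1 − |Γ|²)·P_inc = 455 mW

P_reflected ≈ 4.22 mW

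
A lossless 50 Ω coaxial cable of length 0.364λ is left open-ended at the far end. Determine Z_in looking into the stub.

βl = 2π × 0.364 = 131°
tan(βl) = -1.15
For an open-ended stub, Z_in = −jZ_0·cot(βl) = −jZ_0/tan(βl)

Z_in ≈ +j43.5 Ω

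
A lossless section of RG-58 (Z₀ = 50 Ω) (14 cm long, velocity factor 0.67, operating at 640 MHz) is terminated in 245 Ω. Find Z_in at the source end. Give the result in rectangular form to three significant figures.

Z_in ≈ 68.6 + j102 Ω

λ = v/f = 0.67·c / 640 MHz = 0.314 m
βl = 2π·l/λ = 2π × 0.446 = 160°
tan(βl) = tan(160°) = -0.355
Z_in = Z_0·(Z_L + jZ_0·tanβl)/(Z_0 + jZ_L·tanβl)
     = 50·(245 − j17.7)/(50 − j86.9)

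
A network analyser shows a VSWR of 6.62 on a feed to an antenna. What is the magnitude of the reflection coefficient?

|Γ| ≈ 0.738

|Γ| = (S − 1)/(S + 1) = (6.62 − 1)/(6.62 + 1) = 5.62/7.62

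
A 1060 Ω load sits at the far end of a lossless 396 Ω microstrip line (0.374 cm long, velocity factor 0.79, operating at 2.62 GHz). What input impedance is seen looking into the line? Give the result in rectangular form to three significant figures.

λ = v/f = 0.79·c / 2.62 GHz = 0.0905 m
βl = 2π·l/λ = 2π × 0.0413 = 14.9°
tan(βl) = tan(14.9°) = 0.266
Z_in = Z_0·(Z_L + jZ_0·tanβl)/(Z_0 + jZ_L·tanβl)
     = 396·(1060 + j105)/(396 + j282)

Z_in ≈ 753 − j431 Ω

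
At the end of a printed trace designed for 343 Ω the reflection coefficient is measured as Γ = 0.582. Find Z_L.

Z_L ≈ 1300 Ω

Z_L = Z_0·(1 + Γ)/(1 − Γ) = 343·(1.58)/(0.418)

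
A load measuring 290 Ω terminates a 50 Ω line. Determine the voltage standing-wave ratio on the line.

Γ = (290 − 50)/(290 + 50) = 0.706
VSWR = (1 + 0.706)/(1 − 0.706)

VSWR ≈ 5.8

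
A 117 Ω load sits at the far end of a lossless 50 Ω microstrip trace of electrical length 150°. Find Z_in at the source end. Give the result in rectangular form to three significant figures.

Z_in ≈ 55.2 + j45.7 Ω

tan(βl) = tan(150°) = -0.577
Z_in = Z_0·(Z_L + jZ_0·tanβl)/(Z_0 + jZ_L·tanβl)
     = 50·(117 − j28.9)/(50 − j67.5)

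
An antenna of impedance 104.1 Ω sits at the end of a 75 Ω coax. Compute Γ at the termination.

Γ = (Z_L − Z_0)/(Z_L + Z_0) = (104.1 − 75)/(104.1 + 75) = 29.1/179.1

Γ = 0.162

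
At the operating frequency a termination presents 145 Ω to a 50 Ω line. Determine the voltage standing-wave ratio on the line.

VSWR ≈ 2.9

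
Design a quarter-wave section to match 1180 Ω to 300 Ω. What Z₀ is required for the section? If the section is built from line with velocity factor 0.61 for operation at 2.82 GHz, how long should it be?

Z_qwt = √(Z_0·R_L) = √(300 × 1180) = √354000
λ = 0.61·c/f = 0.0649 m, so l = λ/4 = 0.0162 m

Z_qwt ≈ 595 Ω; length ≈ 1.62 cm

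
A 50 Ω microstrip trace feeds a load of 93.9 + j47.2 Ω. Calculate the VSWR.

VSWR ≈ 2.48

Γ = (Z_L − Z_0)/(Z_L + Z_0) = (43.9 + j47.2)/(143.9 + j47.2)
|Γ| = 64.5/151 = 0.426
VSWR = (1 + |Γ|)/(1 − |Γ|) = 1.43/0.574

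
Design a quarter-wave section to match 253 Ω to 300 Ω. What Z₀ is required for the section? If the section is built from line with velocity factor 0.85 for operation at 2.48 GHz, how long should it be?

Z_qwt = √(Z_0·R_L) = √(300 × 253) = √75900
λ = 0.85·c/f = 0.103 m, so l = λ/4 = 0.0257 m

Z_qwt ≈ 275 Ω; length ≈ 2.57 cm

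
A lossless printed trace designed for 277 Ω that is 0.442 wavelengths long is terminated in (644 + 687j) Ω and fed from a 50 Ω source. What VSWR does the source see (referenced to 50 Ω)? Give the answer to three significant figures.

VSWR ≈ 20.7

βl = 2π × 0.442 = 159°
tan(βl) = -0.381
Z_in = Z_0·(Z_L + jZ_0·tanβl)/(Z_0 + jZ_L·tanβl) = 161 + j372 Ω
Γ_s = (Z_in − Z_s)/(Z_in + Z_s) = (111 + j372)/(211 + j372), |Γ_s| = 0.908
VSWR = (1 + |Γ_s|)/(1 − |Γ_s|)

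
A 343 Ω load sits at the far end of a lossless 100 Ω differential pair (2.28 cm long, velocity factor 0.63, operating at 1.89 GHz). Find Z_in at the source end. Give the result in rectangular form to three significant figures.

Z_in ≈ 29.7 − j12.7 Ω

λ = v/f = 0.63·c / 1.89 GHz = 0.1 m
βl = 2π·l/λ = 2π × 0.228 = 82.1°
tan(βl) = tan(82.1°) = 7.19
Z_in = Z_0·(Z_L + jZ_0·tanβl)/(Z_0 + jZ_L·tanβl)
     = 100·(343 + j719)/(100 + j2470)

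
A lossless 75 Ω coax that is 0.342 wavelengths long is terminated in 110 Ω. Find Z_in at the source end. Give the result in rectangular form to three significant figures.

βl = 2π × 0.342 = 123°
tan(βl) = tan(123°) = -1.53
Z_in = Z_0·(Z_L + jZ_0·tanβl)/(Z_0 + jZ_L·tanβl)
     = 75·(110 − j115)/(75 − j169)

Z_in ≈ 60.9 + j21.9 Ω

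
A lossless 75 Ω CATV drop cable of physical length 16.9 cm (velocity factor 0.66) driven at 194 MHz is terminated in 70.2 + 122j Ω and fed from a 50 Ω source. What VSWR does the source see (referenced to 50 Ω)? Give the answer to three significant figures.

λ = v/f = 0.66·c / 194 MHz = 1.02 m
βl = 2π·l/λ = 2π × 0.166 = 59.6°
tan(βl) = 1.71
Z_in = Z_0·(Z_L + jZ_0·tanβl)/(Z_0 + jZ_L·tanβl) = 48.2 − j97.5 Ω
Γ_s = (Z_in − Z_s)/(Z_in + Z_s) = (-1.82 − j97.5)/(98.2 − j97.5), |Γ_s| = 0.705
VSWR = (1 + |Γ_s|)/(1 − |Γ_s|)

VSWR ≈ 5.78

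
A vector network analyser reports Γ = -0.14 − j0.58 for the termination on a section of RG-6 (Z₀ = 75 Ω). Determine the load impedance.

Z_L = Z_0·(1 + Γ)/(1 − Γ) = 75·(0.86 − j0.58)/(1.14 + j0.58)

Z_L ≈ 29.5 − j53.2 Ω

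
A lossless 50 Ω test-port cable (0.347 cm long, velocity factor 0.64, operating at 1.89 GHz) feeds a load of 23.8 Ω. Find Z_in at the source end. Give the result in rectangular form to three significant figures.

Z_in ≈ 24.7 + j8.34 Ω

λ = v/f = 0.64·c / 1.89 GHz = 0.102 m
βl = 2π·l/λ = 2π × 0.0342 = 12.3°
tan(βl) = tan(12.3°) = 0.218
Z_in = Z_0·(Z_L + jZ_0·tanβl)/(Z_0 + jZ_L·tanβl)
     = 50·(23.8 + j10.9)/(50 + j5.19)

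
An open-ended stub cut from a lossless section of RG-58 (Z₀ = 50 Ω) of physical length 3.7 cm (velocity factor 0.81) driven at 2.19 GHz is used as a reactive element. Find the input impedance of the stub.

Z_in ≈ +j28.9 Ω

λ = v/f = 0.81·c / 2.19 GHz = 0.111 m
βl = 2π·l/λ = 2π × 0.333 = 120°
tan(βl) = -1.73
For an open-ended stub, Z_in = −jZ_0·cot(βl) = −jZ_0/tan(βl)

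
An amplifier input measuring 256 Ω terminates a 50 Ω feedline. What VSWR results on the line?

VSWR ≈ 5.12

Γ = (256 − 50)/(256 + 50) = 0.673
VSWR = (1 + 0.673)/(1 − 0.673)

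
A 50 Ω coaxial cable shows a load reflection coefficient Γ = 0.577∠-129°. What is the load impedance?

Z_L = Z_0·(1 + Γ)/(1 − Γ) = 50·(0.637 − j0.448)/(1.36 + j0.448)

Z_L ≈ 16.2 − j21.8 Ω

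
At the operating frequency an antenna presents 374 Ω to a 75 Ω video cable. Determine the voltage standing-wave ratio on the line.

For a purely resistive load, VSWR = R_L/Z_0 or Z_0/R_L (whichever > 1) = 374/75

VSWR ≈ 4.99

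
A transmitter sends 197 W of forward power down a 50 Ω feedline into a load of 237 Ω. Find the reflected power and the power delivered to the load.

Γ = (237 − 50)/(237 + 50) = 0.652
|Γ|² = 0.425
P_refl = |Γ|²·P_inc = 83.6 W, P_del = (1 − |Γ|²)·P_inc = 113 W

P_reflected ≈ 83.6 W; P_delivered ≈ 113 W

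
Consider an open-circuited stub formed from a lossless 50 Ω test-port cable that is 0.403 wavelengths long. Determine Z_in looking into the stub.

βl = 2π × 0.403 = 145°
tan(βl) = -0.698
For an open-circuited stub, Z_in = −jZ_0·cot(βl) = −jZ_0/tan(βl)

Z_in ≈ +j71.6 Ω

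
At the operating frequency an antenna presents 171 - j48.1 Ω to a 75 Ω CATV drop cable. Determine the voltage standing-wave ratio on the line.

Γ = (Z_L − Z_0)/(Z_L + Z_0) = (96 − j48.1)/(246 − j48.1)
|Γ| = 107/251 = 0.428
VSWR = (1 + |Γ|)/(1 − |Γ|) = 1.43/0.572

VSWR ≈ 2.5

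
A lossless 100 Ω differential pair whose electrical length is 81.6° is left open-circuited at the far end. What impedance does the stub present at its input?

Z_in ≈ −j14.8 Ω

tan(βl) = 6.77
For an open-circuited stub, Z_in = −jZ_0·cot(βl) = −jZ_0/tan(βl)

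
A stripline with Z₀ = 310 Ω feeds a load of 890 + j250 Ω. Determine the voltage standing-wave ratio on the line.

VSWR ≈ 3.13

Γ = (Z_L − Z_0)/(Z_L + Z_0) = (580 + j250)/(1200 + j250)
|Γ| = 632/1230 = 0.515
VSWR = (1 + |Γ|)/(1 − |Γ|) = 1.52/0.485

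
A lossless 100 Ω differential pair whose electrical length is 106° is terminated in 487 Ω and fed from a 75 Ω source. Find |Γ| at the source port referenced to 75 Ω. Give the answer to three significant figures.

tan(βl) = -3.49
Z_in = Z_0·(Z_L + jZ_0·tanβl)/(Z_0 + jZ_L·tanβl) = 22.1 + j27.4 Ω
Γ_s = (Z_in − Z_s)/(Z_in + Z_s) = (-52.9 + j27.4)/(97.1 + j27.4), |Γ_s| = 0.59

|Γ| ≈ 0.59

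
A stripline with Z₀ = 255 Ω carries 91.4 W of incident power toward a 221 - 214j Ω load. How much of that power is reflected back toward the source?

P_reflected ≈ 15.8 W

|Γ| = |(-34 − j214)/(476 − j214)| = 0.415
|Γ|² = 0.172
P_refl = |Γ|²·P_inc = 15.8 W, P_del = (1 − |Γ|²)·P_inc = 75.6 W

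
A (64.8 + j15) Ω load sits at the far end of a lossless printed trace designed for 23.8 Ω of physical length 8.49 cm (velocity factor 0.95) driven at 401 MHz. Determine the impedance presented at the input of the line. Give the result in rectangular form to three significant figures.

Z_in ≈ 18.3 − j22.5 Ω

λ = v/f = 0.95·c / 401 MHz = 0.711 m
βl = 2π·l/λ = 2π × 0.119 = 43°
tan(βl) = tan(43°) = 0.933
Z_in = Z_0·(Z_L + jZ_0·tanβl)/(Z_0 + jZ_L·tanβl)
     = 23.8·(64.8 + j37.2)/(9.81 + j60.4)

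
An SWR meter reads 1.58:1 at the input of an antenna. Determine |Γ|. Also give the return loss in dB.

|Γ| ≈ 0.225; return loss ≈ 13 dB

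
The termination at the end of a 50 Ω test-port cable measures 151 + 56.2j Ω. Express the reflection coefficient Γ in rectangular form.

Γ = (Z_L − Z_0)/(Z_L + Z_0) = (101 + j56.2)/(201 + j56.2)

Γ ≈ 0.539 + j0.129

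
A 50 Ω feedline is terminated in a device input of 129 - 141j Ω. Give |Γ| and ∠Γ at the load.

Γ = (Z_L − Z_0)/(Z_L + Z_0) = (79 − j141)/(179 − j141)
|Γ| = 162/228 = 0.709

Γ ≈ 0.709 ∠ -22.5°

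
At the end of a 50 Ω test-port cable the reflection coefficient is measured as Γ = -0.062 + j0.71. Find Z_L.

Z_L ≈ 15.1 + j43.5 Ω

Z_L = Z_0·(1 + Γ)/(1 − Γ) = 50·(0.938 + j0.71)/(1.06 − j0.71)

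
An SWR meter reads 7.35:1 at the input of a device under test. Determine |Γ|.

|Γ| ≈ 0.76

|Γ| = (S − 1)/(S + 1) = (7.35 − 1)/(7.35 + 1) = 6.35/8.35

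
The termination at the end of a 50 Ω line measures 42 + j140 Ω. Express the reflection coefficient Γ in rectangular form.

Γ ≈ 0.672 + j0.499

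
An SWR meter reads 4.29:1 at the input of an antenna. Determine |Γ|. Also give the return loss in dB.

|Γ| ≈ 0.622; return loss ≈ 4.13 dB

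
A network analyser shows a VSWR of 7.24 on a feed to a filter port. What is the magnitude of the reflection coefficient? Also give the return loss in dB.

|Γ| = (S − 1)/(S + 1) = (7.24 − 1)/(7.24 + 1) = 6.24/8.24
RL = −20·log₁₀|Γ| = −20·log₁₀(0.757)

|Γ| ≈ 0.757; return loss ≈ 2.41 dB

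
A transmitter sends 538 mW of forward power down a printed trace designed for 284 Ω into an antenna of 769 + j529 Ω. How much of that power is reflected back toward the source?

P_reflected ≈ 200 mW

|Γ| = |(485 + j529)/(1053 + j529)| = 0.609
|Γ|² = 0.371
P_refl = |Γ|²·P_inc = 200 mW, P_del = (1 − |Γ|²)·P_inc = 338 mW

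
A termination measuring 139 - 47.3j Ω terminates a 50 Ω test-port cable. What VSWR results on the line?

Γ = (Z_L − Z_0)/(Z_L + Z_0) = (89 − j47.3)/(189 − j47.3)
|Γ| = 101/195 = 0.517
VSWR = (1 + |Γ|)/(1 − |Γ|) = 1.52/0.483

VSWR ≈ 3.14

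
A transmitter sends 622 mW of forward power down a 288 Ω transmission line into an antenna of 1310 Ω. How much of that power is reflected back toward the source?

P_reflected ≈ 254 mW

Γ = (1310 − 288)/(1310 + 288) = 0.64
|Γ|² = 0.409
P_refl = |Γ|²·P_inc = 254 mW, P_del = (1 − |Γ|²)·P_inc = 368 mW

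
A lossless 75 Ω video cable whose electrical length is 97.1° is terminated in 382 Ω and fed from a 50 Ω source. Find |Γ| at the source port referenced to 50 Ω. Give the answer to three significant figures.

tan(βl) = -8.03
Z_in = Z_0·(Z_L + jZ_0·tanβl)/(Z_0 + jZ_L·tanβl) = 14.9 + j8.98 Ω
Γ_s = (Z_in − Z_s)/(Z_in + Z_s) = (-35.1 + j8.98)/(64.9 + j8.98), |Γ_s| = 0.552

|Γ| ≈ 0.552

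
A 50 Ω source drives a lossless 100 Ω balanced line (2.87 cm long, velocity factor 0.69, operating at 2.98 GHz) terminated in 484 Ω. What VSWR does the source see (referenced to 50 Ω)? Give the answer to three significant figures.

VSWR ≈ 7.78

λ = v/f = 0.69·c / 2.98 GHz = 0.0695 m
βl = 2π·l/λ = 2π × 0.413 = 149°
tan(βl) = -0.607
Z_in = Z_0·(Z_L + jZ_0·tanβl)/(Z_0 + jZ_L·tanβl) = 68.8 + j141 Ω
Γ_s = (Z_in − Z_s)/(Z_in + Z_s) = (18.8 + j141)/(119 + j141), |Γ_s| = 0.772
VSWR = (1 + |Γ_s|)/(1 − |Γ_s|)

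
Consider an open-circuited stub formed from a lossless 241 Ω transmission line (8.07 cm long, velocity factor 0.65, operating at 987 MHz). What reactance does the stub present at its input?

X_in ≈ 372 Ω (inductive)

λ = v/f = 0.65·c / 987 MHz = 0.198 m
βl = 2π·l/λ = 2π × 0.408 = 147°
tan(βl) = -0.648
For an open-circuited stub, Z_in = −jZ_0·cot(βl) = −jZ_0/tan(βl)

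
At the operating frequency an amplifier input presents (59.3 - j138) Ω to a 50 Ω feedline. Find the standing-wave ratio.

Γ = (Z_L − Z_0)/(Z_L + Z_0) = (9.3 − j138)/(109.3 − j138)
|Γ| = 138/176 = 0.786
VSWR = (1 + |Γ|)/(1 − |Γ|) = 1.79/0.214

VSWR ≈ 8.33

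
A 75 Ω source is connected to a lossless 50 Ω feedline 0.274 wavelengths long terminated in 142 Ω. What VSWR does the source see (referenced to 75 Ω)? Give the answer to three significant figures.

VSWR ≈ 4.21

βl = 2π × 0.274 = 98.6°
tan(βl) = -6.58
Z_in = Z_0·(Z_L + jZ_0·tanβl)/(Z_0 + jZ_L·tanβl) = 18 + j6.64 Ω
Γ_s = (Z_in − Z_s)/(Z_in + Z_s) = (-57 + j6.64)/(93 + j6.64), |Γ_s| = 0.616
VSWR = (1 + |Γ_s|)/(1 − |Γ_s|)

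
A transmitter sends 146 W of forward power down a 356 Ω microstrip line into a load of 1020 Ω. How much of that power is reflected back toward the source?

P_reflected ≈ 34 W

Γ = (1020 − 356)/(1020 + 356) = 0.483
|Γ|² = 0.233
P_refl = |Γ|²·P_inc = 34 W, P_del = (1 − |Γ|²)·P_inc = 112 W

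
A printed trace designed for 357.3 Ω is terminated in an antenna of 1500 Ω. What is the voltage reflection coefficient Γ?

Γ = (Z_L − Z_0)/(Z_L + Z_0) = (1500 − 357.3)/(1500 + 357.3) = 1143/1857

Γ = 0.615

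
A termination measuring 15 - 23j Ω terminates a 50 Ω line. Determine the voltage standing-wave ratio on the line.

VSWR ≈ 4.09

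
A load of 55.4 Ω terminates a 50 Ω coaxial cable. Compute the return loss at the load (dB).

RL ≈ 25.8 dB

Γ = (55.4 − 50)/(55.4 + 50) = 0.0512
RL = −20·log₁₀|Γ| = −20·log₁₀(0.0512)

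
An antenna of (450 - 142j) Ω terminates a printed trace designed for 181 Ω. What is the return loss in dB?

RL ≈ 6.55 dB

Γ = (269 − j142)/(631 − j142), |Γ| = 0.47
RL = −20·log₁₀|Γ| = −20·log₁₀(0.47)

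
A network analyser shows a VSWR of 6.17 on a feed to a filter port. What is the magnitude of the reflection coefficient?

|Γ| = (S − 1)/(S + 1) = (6.17 − 1)/(6.17 + 1) = 5.17/7.17

|Γ| ≈ 0.721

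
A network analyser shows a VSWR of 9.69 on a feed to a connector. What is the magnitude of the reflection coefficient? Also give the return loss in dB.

|Γ| = (S − 1)/(S + 1) = (9.69 − 1)/(9.69 + 1) = 8.69/10.7
RL = −20·log₁₀|Γ| = −20·log₁₀(0.813)

|Γ| ≈ 0.813; return loss ≈ 1.8 dB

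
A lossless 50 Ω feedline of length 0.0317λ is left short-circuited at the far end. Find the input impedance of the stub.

βl = 2π × 0.0317 = 11.4°
tan(βl) = 0.202
For a short-circuited stub, Z_in = jZ_0·tan(βl)

Z_in ≈ +j10.1 Ω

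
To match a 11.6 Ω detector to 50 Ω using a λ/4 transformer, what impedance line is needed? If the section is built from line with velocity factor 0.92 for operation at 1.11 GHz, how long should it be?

Z_qwt ≈ 24.1 Ω; length ≈ 6.22 cm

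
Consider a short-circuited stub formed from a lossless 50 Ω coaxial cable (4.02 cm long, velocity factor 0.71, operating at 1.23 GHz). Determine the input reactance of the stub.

λ = v/f = 0.71·c / 1.23 GHz = 0.173 m
βl = 2π·l/λ = 2π × 0.232 = 83.6°
tan(βl) = 8.87
For a short-circuited stub, Z_in = jZ_0·tan(βl)

X_in ≈ 444 Ω (inductive)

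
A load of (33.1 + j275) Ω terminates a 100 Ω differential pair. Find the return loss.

Γ = (-66.9 + j275)/(133.1 + j275), |Γ| = 0.926
RL = −20·log₁₀|Γ| = −20·log₁₀(0.926)

RL ≈ 0.664 dB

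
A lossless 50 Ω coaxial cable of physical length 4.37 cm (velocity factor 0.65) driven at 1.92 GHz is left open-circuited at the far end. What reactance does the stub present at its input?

λ = v/f = 0.65·c / 1.92 GHz = 0.102 m
βl = 2π·l/λ = 2π × 0.43 = 155°
tan(βl) = -0.468
For an open-circuited stub, Z_in = −jZ_0·cot(βl) = −jZ_0/tan(βl)

X_in ≈ 107 Ω (inductive)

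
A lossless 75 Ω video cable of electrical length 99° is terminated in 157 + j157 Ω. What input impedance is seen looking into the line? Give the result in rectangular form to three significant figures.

tan(βl) = tan(99°) = -6.31
Z_in = Z_0·(Z_L + jZ_0·tanβl)/(Z_0 + jZ_L·tanβl)
     = 75·(157 − j317)/(1070 − j991)

Z_in ≈ 17 − j6.44 Ω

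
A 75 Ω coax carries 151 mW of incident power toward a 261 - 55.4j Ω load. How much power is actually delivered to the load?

P_delivered ≈ 102 mW

|Γ| = |(186 − j55.4)/(336 − j55.4)| = 0.57
|Γ|² = 0.325
P_refl = |Γ|²·P_inc = 49 mW, P_del = (1 − |Γ|²)·P_inc = 102 mW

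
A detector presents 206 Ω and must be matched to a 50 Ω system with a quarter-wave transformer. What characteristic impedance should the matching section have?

Z_qwt ≈ 101 Ω

Z_qwt = √(Z_0·R_L) = √(50 × 206) = √10300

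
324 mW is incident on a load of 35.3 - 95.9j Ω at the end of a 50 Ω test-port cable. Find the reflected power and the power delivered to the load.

|Γ| = |(-14.7 − j95.9)/(85.3 − j95.9)| = 0.756
|Γ|² = 0.571
P_refl = |Γ|²·P_inc = 185 mW, P_del = (1 − |Γ|²)·P_inc = 139 mW

P_reflected ≈ 185 mW; P_delivered ≈ 139 mW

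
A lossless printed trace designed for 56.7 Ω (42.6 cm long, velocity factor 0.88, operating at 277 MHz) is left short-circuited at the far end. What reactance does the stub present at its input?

λ = v/f = 0.88·c / 277 MHz = 0.953 m
βl = 2π·l/λ = 2π × 0.447 = 161°
tan(βl) = -0.346
For a short-circuited stub, Z_in = jZ_0·tan(βl)

X_in ≈ -19.6 Ω (capacitive)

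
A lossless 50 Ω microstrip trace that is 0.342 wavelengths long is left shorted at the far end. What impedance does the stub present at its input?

βl = 2π × 0.342 = 123°
tan(βl) = -1.53
For a shorted stub, Z_in = jZ_0·tan(βl)

Z_in ≈ −j76.6 Ω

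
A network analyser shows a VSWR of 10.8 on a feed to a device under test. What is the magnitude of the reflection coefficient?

|Γ| = (S − 1)/(S + 1) = (10.8 − 1)/(10.8 + 1) = 9.8/11.8

|Γ| ≈ 0.831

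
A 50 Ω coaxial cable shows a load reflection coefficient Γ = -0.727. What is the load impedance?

Z_L = Z_0·(1 + Γ)/(1 − Γ) = 50·(0.273)/(1.73)

Z_L ≈ 7.9 Ω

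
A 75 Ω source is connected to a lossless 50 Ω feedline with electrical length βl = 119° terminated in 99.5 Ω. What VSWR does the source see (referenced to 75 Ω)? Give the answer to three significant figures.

tan(βl) = -1.8
Z_in = Z_0·(Z_L + jZ_0·tanβl)/(Z_0 + jZ_L·tanβl) = 30.5 + j19.2 Ω
Γ_s = (Z_in − Z_s)/(Z_in + Z_s) = (-44.5 + j19.2)/(105 + j19.2), |Γ_s| = 0.452
VSWR = (1 + |Γ_s|)/(1 − |Γ_s|)

VSWR ≈ 2.65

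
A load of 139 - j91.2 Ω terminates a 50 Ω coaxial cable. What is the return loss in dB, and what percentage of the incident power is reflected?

RL ≈ 4.33 dB; 36.9% of incident power reflected

Γ = (89 − j91.2)/(189 − j91.2), |Γ| = 0.607
RL = −20·log₁₀(0.607) = 4.33 dB
P_refl/P_inc = |Γ|² = 0.369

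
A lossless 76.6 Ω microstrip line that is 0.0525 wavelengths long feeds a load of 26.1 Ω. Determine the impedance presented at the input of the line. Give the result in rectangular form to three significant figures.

Z_in ≈ 28.8 + j22.9 Ω

βl = 2π × 0.0525 = 18.9°
tan(βl) = tan(18.9°) = 0.342
Z_in = Z_0·(Z_L + jZ_0·tanβl)/(Z_0 + jZ_L·tanβl)
     = 76.6·(26.1 + j26.2)/(76.6 + j8.94)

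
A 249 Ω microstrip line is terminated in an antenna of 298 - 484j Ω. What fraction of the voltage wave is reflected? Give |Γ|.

Γ = (Z_L − Z_0)/(Z_L + Z_0) = (49 − j484)/(547 − j484)
|Γ| = 486/730

|Γ| ≈ 0.666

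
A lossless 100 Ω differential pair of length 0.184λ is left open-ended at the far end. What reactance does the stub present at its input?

βl = 2π × 0.184 = 66.2°
tan(βl) = 2.27
For an open-ended stub, Z_in = −jZ_0·cot(βl) = −jZ_0/tan(βl)

X_in ≈ -44 Ω (capacitive)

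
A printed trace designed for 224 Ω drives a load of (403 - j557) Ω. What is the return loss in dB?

RL ≈ 3.13 dB

Γ = (179 − j557)/(627 − j557), |Γ| = 0.698
RL = −20·log₁₀|Γ| = −20·log₁₀(0.698)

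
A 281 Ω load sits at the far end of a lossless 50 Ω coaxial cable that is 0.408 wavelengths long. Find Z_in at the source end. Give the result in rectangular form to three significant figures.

βl = 2π × 0.408 = 147°
tan(βl) = tan(147°) = -0.652
Z_in = Z_0·(Z_L + jZ_0·tanβl)/(Z_0 + jZ_L·tanβl)
     = 50·(281 − j32.6)/(50 − j183)

Z_in ≈ 27.7 + j69.1 Ω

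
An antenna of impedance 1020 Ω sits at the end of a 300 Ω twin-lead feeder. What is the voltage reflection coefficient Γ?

Γ = (Z_L − Z_0)/(Z_L + Z_0) = (1020 − 300)/(1020 + 300) = 720/1320

Γ = 0.545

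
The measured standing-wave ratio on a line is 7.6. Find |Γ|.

|Γ| = (S − 1)/(S + 1) = (7.6 − 1)/(7.6 + 1) = 6.6/8.6

|Γ| ≈ 0.767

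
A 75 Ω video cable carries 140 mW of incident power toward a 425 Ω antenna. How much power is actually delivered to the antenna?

P_delivered ≈ 71.4 mW

Γ = (425 − 75)/(425 + 75) = 0.7
|Γ|² = 0.49
P_refl = |Γ|²·P_inc = 68.6 mW, P_del = (1 − |Γ|²)·P_inc = 71.4 mW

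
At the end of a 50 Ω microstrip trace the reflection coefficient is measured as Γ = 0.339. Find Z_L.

Z_L ≈ 101 Ω

Z_L = Z_0·(1 + Γ)/(1 − Γ) = 50·(1.34)/(0.661)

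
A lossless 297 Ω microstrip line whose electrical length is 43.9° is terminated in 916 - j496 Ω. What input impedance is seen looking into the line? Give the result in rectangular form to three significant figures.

tan(βl) = tan(43.9°) = 0.962
Z_in = Z_0·(Z_L + jZ_0·tanβl)/(Z_0 + jZ_L·tanβl)
     = 297·(916 − j210)/(774 + j881)

Z_in ≈ 113 − j209 Ω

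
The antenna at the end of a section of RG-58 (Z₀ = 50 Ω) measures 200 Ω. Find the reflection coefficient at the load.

Γ = (Z_L − Z_0)/(Z_L + Z_0) = (200 − 50)/(200 + 50) = 150/250

Γ = 0.6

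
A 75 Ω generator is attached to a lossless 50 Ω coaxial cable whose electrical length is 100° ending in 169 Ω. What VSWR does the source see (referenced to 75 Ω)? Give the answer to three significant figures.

tan(βl) = -5.67
Z_in = Z_0·(Z_L + jZ_0·tanβl)/(Z_0 + jZ_L·tanβl) = 15.2 + j8.02 Ω
Γ_s = (Z_in − Z_s)/(Z_in + Z_s) = (-59.8 + j8.02)/(90.2 + j8.02), |Γ_s| = 0.666
VSWR = (1 + |Γ_s|)/(1 − |Γ_s|)

VSWR ≈ 4.99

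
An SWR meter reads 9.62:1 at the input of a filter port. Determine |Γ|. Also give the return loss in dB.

|Γ| = (S − 1)/(S + 1) = (9.62 − 1)/(9.62 + 1) = 8.62/10.6
RL = −20·log₁₀|Γ| = −20·log₁₀(0.812)

|Γ| ≈ 0.812; return loss ≈ 1.81 dB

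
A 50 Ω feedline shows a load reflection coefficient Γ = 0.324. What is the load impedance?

Z_L ≈ 97.9 Ω

Z_L = Z_0·(1 + Γ)/(1 − Γ) = 50·(1.32)/(0.676)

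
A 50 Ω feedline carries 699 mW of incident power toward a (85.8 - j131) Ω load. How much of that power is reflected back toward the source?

|Γ| = |(35.8 − j131)/(135.8 − j131)| = 0.72
|Γ|² = 0.518
P_refl = |Γ|²·P_inc = 362 mW, P_del = (1 − |Γ|²)·P_inc = 337 mW

P_reflected ≈ 362 mW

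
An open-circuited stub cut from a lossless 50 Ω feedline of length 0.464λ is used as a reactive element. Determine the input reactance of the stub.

βl = 2π × 0.464 = 167°
tan(βl) = -0.23
For an open-circuited stub, Z_in = −jZ_0·cot(βl) = −jZ_0/tan(βl)

X_in ≈ 217 Ω (inductive)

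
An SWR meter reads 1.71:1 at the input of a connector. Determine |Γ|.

|Γ| ≈ 0.262

|Γ| = (S − 1)/(S + 1) = (1.71 − 1)/(1.71 + 1) = 0.71/2.71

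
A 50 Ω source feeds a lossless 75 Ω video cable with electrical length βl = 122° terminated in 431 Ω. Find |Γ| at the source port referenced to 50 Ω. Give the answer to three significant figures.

|Γ| ≈ 0.678

tan(βl) = -1.6
Z_in = Z_0·(Z_L + jZ_0·tanβl)/(Z_0 + jZ_L·tanβl) = 17.9 + j44.9 Ω
Γ_s = (Z_in − Z_s)/(Z_in + Z_s) = (-32.1 + j44.9)/(67.9 + j44.9), |Γ_s| = 0.678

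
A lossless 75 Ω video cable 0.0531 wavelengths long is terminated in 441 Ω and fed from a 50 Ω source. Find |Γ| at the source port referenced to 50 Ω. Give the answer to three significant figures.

βl = 2π × 0.0531 = 19.1°
tan(βl) = 0.347
Z_in = Z_0·(Z_L + jZ_0·tanβl)/(Z_0 + jZ_L·tanβl) = 95.9 − j169 Ω
Γ_s = (Z_in − Z_s)/(Z_in + Z_s) = (45.9 − j169)/(146 − j169), |Γ_s| = 0.785

|Γ| ≈ 0.785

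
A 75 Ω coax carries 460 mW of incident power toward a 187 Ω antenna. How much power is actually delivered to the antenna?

Γ = (187 − 75)/(187 + 75) = 0.427
|Γ|² = 0.183
P_refl = |Γ|²·P_inc = 84.1 mW, P_del = (1 − |Γ|²)·P_inc = 376 mW

P_delivered ≈ 376 mW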